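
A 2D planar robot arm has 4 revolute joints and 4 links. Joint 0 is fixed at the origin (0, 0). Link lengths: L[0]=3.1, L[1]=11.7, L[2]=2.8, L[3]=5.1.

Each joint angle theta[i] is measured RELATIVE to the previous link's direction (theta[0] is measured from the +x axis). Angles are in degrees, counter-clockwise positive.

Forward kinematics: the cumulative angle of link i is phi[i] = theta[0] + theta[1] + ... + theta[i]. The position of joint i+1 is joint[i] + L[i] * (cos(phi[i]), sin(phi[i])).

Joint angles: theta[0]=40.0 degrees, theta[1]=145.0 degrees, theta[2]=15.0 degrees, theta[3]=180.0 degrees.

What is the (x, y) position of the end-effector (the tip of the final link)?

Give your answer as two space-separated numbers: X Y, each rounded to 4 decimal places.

joint[0] = (0.0000, 0.0000)  (base)
link 0: phi[0] = 40 = 40 deg
  cos(40 deg) = 0.7660, sin(40 deg) = 0.6428
  joint[1] = (0.0000, 0.0000) + 3.1 * (0.7660, 0.6428) = (0.0000 + 2.3747, 0.0000 + 1.9926) = (2.3747, 1.9926)
link 1: phi[1] = 40 + 145 = 185 deg
  cos(185 deg) = -0.9962, sin(185 deg) = -0.0872
  joint[2] = (2.3747, 1.9926) + 11.7 * (-0.9962, -0.0872) = (2.3747 + -11.6555, 1.9926 + -1.0197) = (-9.2807, 0.9729)
link 2: phi[2] = 40 + 145 + 15 = 200 deg
  cos(200 deg) = -0.9397, sin(200 deg) = -0.3420
  joint[3] = (-9.2807, 0.9729) + 2.8 * (-0.9397, -0.3420) = (-9.2807 + -2.6311, 0.9729 + -0.9577) = (-11.9119, 0.0153)
link 3: phi[3] = 40 + 145 + 15 + 180 = 380 deg
  cos(380 deg) = 0.9397, sin(380 deg) = 0.3420
  joint[4] = (-11.9119, 0.0153) + 5.1 * (0.9397, 0.3420) = (-11.9119 + 4.7924, 0.0153 + 1.7443) = (-7.1194, 1.7596)
End effector: (-7.1194, 1.7596)

Answer: -7.1194 1.7596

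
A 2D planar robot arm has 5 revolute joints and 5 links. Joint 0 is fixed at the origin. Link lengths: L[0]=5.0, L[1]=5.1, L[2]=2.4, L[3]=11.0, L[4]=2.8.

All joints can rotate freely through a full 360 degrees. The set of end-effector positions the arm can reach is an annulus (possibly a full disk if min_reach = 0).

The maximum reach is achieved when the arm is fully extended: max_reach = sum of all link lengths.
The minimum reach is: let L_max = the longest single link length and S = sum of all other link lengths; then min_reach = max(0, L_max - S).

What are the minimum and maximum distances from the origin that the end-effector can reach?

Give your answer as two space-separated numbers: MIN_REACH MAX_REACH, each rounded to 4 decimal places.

Answer: 0.0000 26.3000

Derivation:
Link lengths: [5.0, 5.1, 2.4, 11.0, 2.8]
max_reach = 5 + 5.1 + 2.4 + 11 + 2.8 = 26.3
L_max = max([5.0, 5.1, 2.4, 11.0, 2.8]) = 11
S (sum of others) = 26.3 - 11 = 15.3
min_reach = max(0, 11 - 15.3) = max(0, -4.3) = 0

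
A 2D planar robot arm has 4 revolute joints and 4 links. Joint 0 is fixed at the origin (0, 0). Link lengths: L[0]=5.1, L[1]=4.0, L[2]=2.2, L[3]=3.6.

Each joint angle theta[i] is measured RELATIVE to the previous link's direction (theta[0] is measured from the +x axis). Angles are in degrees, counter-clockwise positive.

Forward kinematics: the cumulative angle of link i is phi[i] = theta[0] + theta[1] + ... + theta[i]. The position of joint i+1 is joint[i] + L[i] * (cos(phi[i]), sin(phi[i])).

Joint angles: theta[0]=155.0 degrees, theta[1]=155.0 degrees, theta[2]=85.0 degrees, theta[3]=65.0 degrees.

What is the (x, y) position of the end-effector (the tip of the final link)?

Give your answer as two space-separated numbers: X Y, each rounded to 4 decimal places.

joint[0] = (0.0000, 0.0000)  (base)
link 0: phi[0] = 155 = 155 deg
  cos(155 deg) = -0.9063, sin(155 deg) = 0.4226
  joint[1] = (0.0000, 0.0000) + 5.1 * (-0.9063, 0.4226) = (0.0000 + -4.6222, 0.0000 + 2.1554) = (-4.6222, 2.1554)
link 1: phi[1] = 155 + 155 = 310 deg
  cos(310 deg) = 0.6428, sin(310 deg) = -0.7660
  joint[2] = (-4.6222, 2.1554) + 4 * (0.6428, -0.7660) = (-4.6222 + 2.5712, 2.1554 + -3.0642) = (-2.0510, -0.9088)
link 2: phi[2] = 155 + 155 + 85 = 395 deg
  cos(395 deg) = 0.8192, sin(395 deg) = 0.5736
  joint[3] = (-2.0510, -0.9088) + 2.2 * (0.8192, 0.5736) = (-2.0510 + 1.8021, -0.9088 + 1.2619) = (-0.2489, 0.3530)
link 3: phi[3] = 155 + 155 + 85 + 65 = 460 deg
  cos(460 deg) = -0.1736, sin(460 deg) = 0.9848
  joint[4] = (-0.2489, 0.3530) + 3.6 * (-0.1736, 0.9848) = (-0.2489 + -0.6251, 0.3530 + 3.5453) = (-0.8740, 3.8984)
End effector: (-0.8740, 3.8984)

Answer: -0.8740 3.8984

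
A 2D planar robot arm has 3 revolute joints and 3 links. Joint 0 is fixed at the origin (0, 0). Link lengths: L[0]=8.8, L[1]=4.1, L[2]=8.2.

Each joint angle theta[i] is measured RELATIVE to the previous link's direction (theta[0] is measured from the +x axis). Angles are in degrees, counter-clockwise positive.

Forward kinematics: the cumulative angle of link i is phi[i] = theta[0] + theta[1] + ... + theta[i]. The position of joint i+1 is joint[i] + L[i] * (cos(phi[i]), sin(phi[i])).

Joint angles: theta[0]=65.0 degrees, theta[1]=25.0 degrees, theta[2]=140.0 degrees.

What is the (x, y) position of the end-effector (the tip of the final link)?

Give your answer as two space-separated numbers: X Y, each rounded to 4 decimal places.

joint[0] = (0.0000, 0.0000)  (base)
link 0: phi[0] = 65 = 65 deg
  cos(65 deg) = 0.4226, sin(65 deg) = 0.9063
  joint[1] = (0.0000, 0.0000) + 8.8 * (0.4226, 0.9063) = (0.0000 + 3.7190, 0.0000 + 7.9755) = (3.7190, 7.9755)
link 1: phi[1] = 65 + 25 = 90 deg
  cos(90 deg) = 0.0000, sin(90 deg) = 1.0000
  joint[2] = (3.7190, 7.9755) + 4.1 * (0.0000, 1.0000) = (3.7190 + 0.0000, 7.9755 + 4.1000) = (3.7190, 12.0755)
link 2: phi[2] = 65 + 25 + 140 = 230 deg
  cos(230 deg) = -0.6428, sin(230 deg) = -0.7660
  joint[3] = (3.7190, 12.0755) + 8.2 * (-0.6428, -0.7660) = (3.7190 + -5.2709, 12.0755 + -6.2816) = (-1.5518, 5.7939)
End effector: (-1.5518, 5.7939)

Answer: -1.5518 5.7939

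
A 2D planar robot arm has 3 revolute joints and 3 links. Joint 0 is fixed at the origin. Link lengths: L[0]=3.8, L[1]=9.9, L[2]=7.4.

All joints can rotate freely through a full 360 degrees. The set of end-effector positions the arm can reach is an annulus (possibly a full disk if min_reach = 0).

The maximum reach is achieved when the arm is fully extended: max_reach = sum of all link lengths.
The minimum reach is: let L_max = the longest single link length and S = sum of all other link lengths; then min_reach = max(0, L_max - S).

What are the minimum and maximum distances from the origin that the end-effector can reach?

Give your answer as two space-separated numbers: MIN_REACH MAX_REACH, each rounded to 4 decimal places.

Link lengths: [3.8, 9.9, 7.4]
max_reach = 3.8 + 9.9 + 7.4 = 21.1
L_max = max([3.8, 9.9, 7.4]) = 9.9
S (sum of others) = 21.1 - 9.9 = 11.2
min_reach = max(0, 9.9 - 11.2) = max(0, -1.3) = 0

Answer: 0.0000 21.1000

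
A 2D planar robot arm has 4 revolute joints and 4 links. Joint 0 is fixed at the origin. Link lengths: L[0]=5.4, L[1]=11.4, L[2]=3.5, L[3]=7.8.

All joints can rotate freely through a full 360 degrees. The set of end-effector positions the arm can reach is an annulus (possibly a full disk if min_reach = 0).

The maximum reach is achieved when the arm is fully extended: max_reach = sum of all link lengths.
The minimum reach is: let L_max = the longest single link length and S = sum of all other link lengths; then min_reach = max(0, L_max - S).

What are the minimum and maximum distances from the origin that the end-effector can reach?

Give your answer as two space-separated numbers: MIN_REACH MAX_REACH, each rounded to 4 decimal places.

Link lengths: [5.4, 11.4, 3.5, 7.8]
max_reach = 5.4 + 11.4 + 3.5 + 7.8 = 28.1
L_max = max([5.4, 11.4, 3.5, 7.8]) = 11.4
S (sum of others) = 28.1 - 11.4 = 16.7
min_reach = max(0, 11.4 - 16.7) = max(0, -5.3) = 0

Answer: 0.0000 28.1000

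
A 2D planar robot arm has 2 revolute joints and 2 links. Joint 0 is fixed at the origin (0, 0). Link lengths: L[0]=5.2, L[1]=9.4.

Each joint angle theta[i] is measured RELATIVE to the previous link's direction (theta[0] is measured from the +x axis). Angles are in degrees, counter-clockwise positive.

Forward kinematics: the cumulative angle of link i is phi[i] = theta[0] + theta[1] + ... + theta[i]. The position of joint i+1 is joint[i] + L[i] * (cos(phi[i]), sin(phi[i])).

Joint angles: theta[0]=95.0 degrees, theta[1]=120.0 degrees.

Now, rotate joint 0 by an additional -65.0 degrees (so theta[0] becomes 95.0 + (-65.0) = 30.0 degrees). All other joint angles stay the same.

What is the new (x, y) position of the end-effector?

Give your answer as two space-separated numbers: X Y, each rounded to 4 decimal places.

joint[0] = (0.0000, 0.0000)  (base)
link 0: phi[0] = 30 = 30 deg
  cos(30 deg) = 0.8660, sin(30 deg) = 0.5000
  joint[1] = (0.0000, 0.0000) + 5.2 * (0.8660, 0.5000) = (0.0000 + 4.5033, 0.0000 + 2.6000) = (4.5033, 2.6000)
link 1: phi[1] = 30 + 120 = 150 deg
  cos(150 deg) = -0.8660, sin(150 deg) = 0.5000
  joint[2] = (4.5033, 2.6000) + 9.4 * (-0.8660, 0.5000) = (4.5033 + -8.1406, 2.6000 + 4.7000) = (-3.6373, 7.3000)
End effector: (-3.6373, 7.3000)

Answer: -3.6373 7.3000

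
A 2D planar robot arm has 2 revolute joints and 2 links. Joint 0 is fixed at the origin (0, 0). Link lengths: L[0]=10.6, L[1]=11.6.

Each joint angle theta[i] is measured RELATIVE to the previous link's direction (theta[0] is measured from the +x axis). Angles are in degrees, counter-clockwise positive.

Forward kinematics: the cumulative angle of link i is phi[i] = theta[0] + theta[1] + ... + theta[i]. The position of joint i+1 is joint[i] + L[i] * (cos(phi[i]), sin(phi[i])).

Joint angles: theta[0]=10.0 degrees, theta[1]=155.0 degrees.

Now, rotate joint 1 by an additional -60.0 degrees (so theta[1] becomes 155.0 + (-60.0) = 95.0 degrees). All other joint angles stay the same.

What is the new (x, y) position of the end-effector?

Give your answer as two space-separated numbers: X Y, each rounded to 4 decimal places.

joint[0] = (0.0000, 0.0000)  (base)
link 0: phi[0] = 10 = 10 deg
  cos(10 deg) = 0.9848, sin(10 deg) = 0.1736
  joint[1] = (0.0000, 0.0000) + 10.6 * (0.9848, 0.1736) = (0.0000 + 10.4390, 0.0000 + 1.8407) = (10.4390, 1.8407)
link 1: phi[1] = 10 + 95 = 105 deg
  cos(105 deg) = -0.2588, sin(105 deg) = 0.9659
  joint[2] = (10.4390, 1.8407) + 11.6 * (-0.2588, 0.9659) = (10.4390 + -3.0023, 1.8407 + 11.2047) = (7.4367, 13.0454)
End effector: (7.4367, 13.0454)

Answer: 7.4367 13.0454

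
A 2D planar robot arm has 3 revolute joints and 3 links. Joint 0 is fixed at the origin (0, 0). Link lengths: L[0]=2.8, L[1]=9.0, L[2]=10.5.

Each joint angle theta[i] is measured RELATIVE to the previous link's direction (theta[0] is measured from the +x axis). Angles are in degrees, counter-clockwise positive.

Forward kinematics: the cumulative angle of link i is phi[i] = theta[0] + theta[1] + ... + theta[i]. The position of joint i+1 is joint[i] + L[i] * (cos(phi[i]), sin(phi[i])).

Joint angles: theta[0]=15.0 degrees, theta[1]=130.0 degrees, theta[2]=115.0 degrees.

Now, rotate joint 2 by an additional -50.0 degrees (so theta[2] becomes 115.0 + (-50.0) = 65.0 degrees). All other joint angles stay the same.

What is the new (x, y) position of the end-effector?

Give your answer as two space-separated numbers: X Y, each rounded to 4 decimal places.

Answer: -13.7610 0.6369

Derivation:
joint[0] = (0.0000, 0.0000)  (base)
link 0: phi[0] = 15 = 15 deg
  cos(15 deg) = 0.9659, sin(15 deg) = 0.2588
  joint[1] = (0.0000, 0.0000) + 2.8 * (0.9659, 0.2588) = (0.0000 + 2.7046, 0.0000 + 0.7247) = (2.7046, 0.7247)
link 1: phi[1] = 15 + 130 = 145 deg
  cos(145 deg) = -0.8192, sin(145 deg) = 0.5736
  joint[2] = (2.7046, 0.7247) + 9 * (-0.8192, 0.5736) = (2.7046 + -7.3724, 0.7247 + 5.1622) = (-4.6678, 5.8869)
link 2: phi[2] = 15 + 130 + 65 = 210 deg
  cos(210 deg) = -0.8660, sin(210 deg) = -0.5000
  joint[3] = (-4.6678, 5.8869) + 10.5 * (-0.8660, -0.5000) = (-4.6678 + -9.0933, 5.8869 + -5.2500) = (-13.7610, 0.6369)
End effector: (-13.7610, 0.6369)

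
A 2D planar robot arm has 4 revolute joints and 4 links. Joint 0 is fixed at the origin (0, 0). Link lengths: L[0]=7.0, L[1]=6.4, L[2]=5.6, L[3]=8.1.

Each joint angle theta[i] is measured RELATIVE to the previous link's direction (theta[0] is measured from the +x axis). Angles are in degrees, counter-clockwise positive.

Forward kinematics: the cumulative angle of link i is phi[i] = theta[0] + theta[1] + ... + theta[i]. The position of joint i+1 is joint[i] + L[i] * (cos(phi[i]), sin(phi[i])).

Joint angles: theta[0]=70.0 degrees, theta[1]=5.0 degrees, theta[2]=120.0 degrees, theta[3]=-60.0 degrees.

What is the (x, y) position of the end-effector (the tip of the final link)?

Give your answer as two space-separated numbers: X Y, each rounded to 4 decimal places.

Answer: -7.0862 17.0380

Derivation:
joint[0] = (0.0000, 0.0000)  (base)
link 0: phi[0] = 70 = 70 deg
  cos(70 deg) = 0.3420, sin(70 deg) = 0.9397
  joint[1] = (0.0000, 0.0000) + 7 * (0.3420, 0.9397) = (0.0000 + 2.3941, 0.0000 + 6.5778) = (2.3941, 6.5778)
link 1: phi[1] = 70 + 5 = 75 deg
  cos(75 deg) = 0.2588, sin(75 deg) = 0.9659
  joint[2] = (2.3941, 6.5778) + 6.4 * (0.2588, 0.9659) = (2.3941 + 1.6564, 6.5778 + 6.1819) = (4.0506, 12.7598)
link 2: phi[2] = 70 + 5 + 120 = 195 deg
  cos(195 deg) = -0.9659, sin(195 deg) = -0.2588
  joint[3] = (4.0506, 12.7598) + 5.6 * (-0.9659, -0.2588) = (4.0506 + -5.4092, 12.7598 + -1.4494) = (-1.3586, 11.3104)
link 3: phi[3] = 70 + 5 + 120 + -60 = 135 deg
  cos(135 deg) = -0.7071, sin(135 deg) = 0.7071
  joint[4] = (-1.3586, 11.3104) + 8.1 * (-0.7071, 0.7071) = (-1.3586 + -5.7276, 11.3104 + 5.7276) = (-7.0862, 17.0380)
End effector: (-7.0862, 17.0380)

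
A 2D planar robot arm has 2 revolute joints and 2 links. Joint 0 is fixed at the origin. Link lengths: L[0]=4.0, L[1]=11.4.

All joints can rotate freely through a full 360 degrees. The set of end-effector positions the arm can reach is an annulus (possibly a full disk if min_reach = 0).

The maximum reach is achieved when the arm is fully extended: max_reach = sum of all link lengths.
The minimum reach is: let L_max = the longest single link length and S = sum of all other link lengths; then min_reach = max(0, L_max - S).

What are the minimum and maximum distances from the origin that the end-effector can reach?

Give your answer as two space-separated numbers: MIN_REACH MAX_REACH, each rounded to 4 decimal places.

Link lengths: [4.0, 11.4]
max_reach = 4 + 11.4 = 15.4
L_max = max([4.0, 11.4]) = 11.4
S (sum of others) = 15.4 - 11.4 = 4
min_reach = max(0, 11.4 - 4) = max(0, 7.4) = 7.4

Answer: 7.4000 15.4000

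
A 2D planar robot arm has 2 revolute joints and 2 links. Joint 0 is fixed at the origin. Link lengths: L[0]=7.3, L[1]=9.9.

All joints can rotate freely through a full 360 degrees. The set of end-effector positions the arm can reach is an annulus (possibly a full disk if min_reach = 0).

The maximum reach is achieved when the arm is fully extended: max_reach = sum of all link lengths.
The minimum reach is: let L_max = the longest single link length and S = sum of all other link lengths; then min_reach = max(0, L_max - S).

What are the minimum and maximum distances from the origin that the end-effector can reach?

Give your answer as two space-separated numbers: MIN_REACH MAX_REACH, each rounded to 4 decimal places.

Answer: 2.6000 17.2000

Derivation:
Link lengths: [7.3, 9.9]
max_reach = 7.3 + 9.9 = 17.2
L_max = max([7.3, 9.9]) = 9.9
S (sum of others) = 17.2 - 9.9 = 7.3
min_reach = max(0, 9.9 - 7.3) = max(0, 2.6) = 2.6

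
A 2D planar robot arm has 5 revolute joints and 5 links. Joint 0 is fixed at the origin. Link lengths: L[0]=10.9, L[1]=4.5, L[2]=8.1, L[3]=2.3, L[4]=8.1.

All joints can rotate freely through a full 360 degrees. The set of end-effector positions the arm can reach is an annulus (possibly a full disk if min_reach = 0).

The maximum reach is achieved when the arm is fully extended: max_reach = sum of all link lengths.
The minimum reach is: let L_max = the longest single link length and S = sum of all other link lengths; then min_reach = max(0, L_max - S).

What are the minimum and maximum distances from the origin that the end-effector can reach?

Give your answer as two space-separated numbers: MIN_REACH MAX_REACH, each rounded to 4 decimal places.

Answer: 0.0000 33.9000

Derivation:
Link lengths: [10.9, 4.5, 8.1, 2.3, 8.1]
max_reach = 10.9 + 4.5 + 8.1 + 2.3 + 8.1 = 33.9
L_max = max([10.9, 4.5, 8.1, 2.3, 8.1]) = 10.9
S (sum of others) = 33.9 - 10.9 = 23
min_reach = max(0, 10.9 - 23) = max(0, -12.1) = 0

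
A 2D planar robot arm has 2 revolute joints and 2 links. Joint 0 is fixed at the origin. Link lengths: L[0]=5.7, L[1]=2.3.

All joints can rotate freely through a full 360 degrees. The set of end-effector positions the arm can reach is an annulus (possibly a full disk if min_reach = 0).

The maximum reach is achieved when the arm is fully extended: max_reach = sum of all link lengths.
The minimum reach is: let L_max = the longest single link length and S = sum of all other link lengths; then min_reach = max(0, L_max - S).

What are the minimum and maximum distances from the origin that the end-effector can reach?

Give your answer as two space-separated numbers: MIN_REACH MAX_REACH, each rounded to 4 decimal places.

Answer: 3.4000 8.0000

Derivation:
Link lengths: [5.7, 2.3]
max_reach = 5.7 + 2.3 = 8
L_max = max([5.7, 2.3]) = 5.7
S (sum of others) = 8 - 5.7 = 2.3
min_reach = max(0, 5.7 - 2.3) = max(0, 3.4) = 3.4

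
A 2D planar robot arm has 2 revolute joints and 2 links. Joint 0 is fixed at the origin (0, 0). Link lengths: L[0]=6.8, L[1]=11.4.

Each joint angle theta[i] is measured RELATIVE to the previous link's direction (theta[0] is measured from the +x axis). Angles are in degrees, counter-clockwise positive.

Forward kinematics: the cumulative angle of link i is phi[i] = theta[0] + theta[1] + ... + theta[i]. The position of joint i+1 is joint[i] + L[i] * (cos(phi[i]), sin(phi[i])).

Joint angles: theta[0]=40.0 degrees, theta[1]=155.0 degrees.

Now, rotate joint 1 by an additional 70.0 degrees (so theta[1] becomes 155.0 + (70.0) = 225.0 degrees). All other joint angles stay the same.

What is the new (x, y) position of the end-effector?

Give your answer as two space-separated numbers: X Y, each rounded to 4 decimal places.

Answer: 4.2155 -6.9857

Derivation:
joint[0] = (0.0000, 0.0000)  (base)
link 0: phi[0] = 40 = 40 deg
  cos(40 deg) = 0.7660, sin(40 deg) = 0.6428
  joint[1] = (0.0000, 0.0000) + 6.8 * (0.7660, 0.6428) = (0.0000 + 5.2091, 0.0000 + 4.3710) = (5.2091, 4.3710)
link 1: phi[1] = 40 + 225 = 265 deg
  cos(265 deg) = -0.0872, sin(265 deg) = -0.9962
  joint[2] = (5.2091, 4.3710) + 11.4 * (-0.0872, -0.9962) = (5.2091 + -0.9936, 4.3710 + -11.3566) = (4.2155, -6.9857)
End effector: (4.2155, -6.9857)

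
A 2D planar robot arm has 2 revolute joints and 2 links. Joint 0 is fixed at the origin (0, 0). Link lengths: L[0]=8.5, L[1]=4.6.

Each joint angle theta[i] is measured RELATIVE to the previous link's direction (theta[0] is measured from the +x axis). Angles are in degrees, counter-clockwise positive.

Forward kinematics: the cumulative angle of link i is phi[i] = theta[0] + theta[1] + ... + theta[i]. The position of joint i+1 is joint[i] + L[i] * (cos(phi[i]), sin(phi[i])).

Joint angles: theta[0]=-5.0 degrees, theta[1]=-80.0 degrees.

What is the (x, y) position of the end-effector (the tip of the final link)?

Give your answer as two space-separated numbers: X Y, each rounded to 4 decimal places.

joint[0] = (0.0000, 0.0000)  (base)
link 0: phi[0] = -5 = -5 deg
  cos(-5 deg) = 0.9962, sin(-5 deg) = -0.0872
  joint[1] = (0.0000, 0.0000) + 8.5 * (0.9962, -0.0872) = (0.0000 + 8.4677, 0.0000 + -0.7408) = (8.4677, -0.7408)
link 1: phi[1] = -5 + -80 = -85 deg
  cos(-85 deg) = 0.0872, sin(-85 deg) = -0.9962
  joint[2] = (8.4677, -0.7408) + 4.6 * (0.0872, -0.9962) = (8.4677 + 0.4009, -0.7408 + -4.5825) = (8.8686, -5.3233)
End effector: (8.8686, -5.3233)

Answer: 8.8686 -5.3233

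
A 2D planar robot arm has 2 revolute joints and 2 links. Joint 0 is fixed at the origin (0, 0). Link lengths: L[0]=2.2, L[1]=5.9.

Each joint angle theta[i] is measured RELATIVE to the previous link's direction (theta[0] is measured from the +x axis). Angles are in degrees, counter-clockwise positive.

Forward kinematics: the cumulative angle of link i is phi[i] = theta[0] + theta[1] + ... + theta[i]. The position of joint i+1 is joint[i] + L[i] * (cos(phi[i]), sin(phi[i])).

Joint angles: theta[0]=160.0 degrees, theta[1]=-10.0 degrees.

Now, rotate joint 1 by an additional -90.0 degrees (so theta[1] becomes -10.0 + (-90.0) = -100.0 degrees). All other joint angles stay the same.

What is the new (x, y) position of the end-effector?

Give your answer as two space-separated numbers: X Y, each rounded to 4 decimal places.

Answer: 0.8827 5.8620

Derivation:
joint[0] = (0.0000, 0.0000)  (base)
link 0: phi[0] = 160 = 160 deg
  cos(160 deg) = -0.9397, sin(160 deg) = 0.3420
  joint[1] = (0.0000, 0.0000) + 2.2 * (-0.9397, 0.3420) = (0.0000 + -2.0673, 0.0000 + 0.7524) = (-2.0673, 0.7524)
link 1: phi[1] = 160 + -100 = 60 deg
  cos(60 deg) = 0.5000, sin(60 deg) = 0.8660
  joint[2] = (-2.0673, 0.7524) + 5.9 * (0.5000, 0.8660) = (-2.0673 + 2.9500, 0.7524 + 5.1095) = (0.8827, 5.8620)
End effector: (0.8827, 5.8620)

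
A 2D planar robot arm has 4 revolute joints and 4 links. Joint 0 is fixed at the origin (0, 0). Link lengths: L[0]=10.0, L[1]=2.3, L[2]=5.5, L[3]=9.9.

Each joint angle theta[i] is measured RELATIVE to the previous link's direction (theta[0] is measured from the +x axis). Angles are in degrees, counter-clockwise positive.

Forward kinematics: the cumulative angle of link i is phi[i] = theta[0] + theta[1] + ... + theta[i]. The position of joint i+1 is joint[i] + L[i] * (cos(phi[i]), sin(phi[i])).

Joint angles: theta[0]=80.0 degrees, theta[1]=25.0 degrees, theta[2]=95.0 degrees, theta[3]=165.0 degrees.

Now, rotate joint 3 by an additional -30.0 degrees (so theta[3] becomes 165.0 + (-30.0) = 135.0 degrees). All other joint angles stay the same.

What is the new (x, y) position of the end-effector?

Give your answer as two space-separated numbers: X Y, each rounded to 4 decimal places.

joint[0] = (0.0000, 0.0000)  (base)
link 0: phi[0] = 80 = 80 deg
  cos(80 deg) = 0.1736, sin(80 deg) = 0.9848
  joint[1] = (0.0000, 0.0000) + 10 * (0.1736, 0.9848) = (0.0000 + 1.7365, 0.0000 + 9.8481) = (1.7365, 9.8481)
link 1: phi[1] = 80 + 25 = 105 deg
  cos(105 deg) = -0.2588, sin(105 deg) = 0.9659
  joint[2] = (1.7365, 9.8481) + 2.3 * (-0.2588, 0.9659) = (1.7365 + -0.5953, 9.8481 + 2.2216) = (1.1412, 12.0697)
link 2: phi[2] = 80 + 25 + 95 = 200 deg
  cos(200 deg) = -0.9397, sin(200 deg) = -0.3420
  joint[3] = (1.1412, 12.0697) + 5.5 * (-0.9397, -0.3420) = (1.1412 + -5.1683, 12.0697 + -1.8811) = (-4.0271, 10.1886)
link 3: phi[3] = 80 + 25 + 95 + 135 = 335 deg
  cos(335 deg) = 0.9063, sin(335 deg) = -0.4226
  joint[4] = (-4.0271, 10.1886) + 9.9 * (0.9063, -0.4226) = (-4.0271 + 8.9724, 10.1886 + -4.1839) = (4.9453, 6.0047)
End effector: (4.9453, 6.0047)

Answer: 4.9453 6.0047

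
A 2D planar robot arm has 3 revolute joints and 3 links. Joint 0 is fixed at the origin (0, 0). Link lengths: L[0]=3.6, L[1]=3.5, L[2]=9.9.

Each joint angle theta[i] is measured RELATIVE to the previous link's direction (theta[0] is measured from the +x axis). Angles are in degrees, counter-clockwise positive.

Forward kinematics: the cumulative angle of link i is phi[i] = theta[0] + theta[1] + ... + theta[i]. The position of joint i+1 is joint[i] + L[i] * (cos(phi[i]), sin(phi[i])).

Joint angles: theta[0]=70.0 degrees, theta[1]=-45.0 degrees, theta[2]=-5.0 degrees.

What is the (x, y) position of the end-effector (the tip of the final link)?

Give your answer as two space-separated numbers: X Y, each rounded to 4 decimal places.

joint[0] = (0.0000, 0.0000)  (base)
link 0: phi[0] = 70 = 70 deg
  cos(70 deg) = 0.3420, sin(70 deg) = 0.9397
  joint[1] = (0.0000, 0.0000) + 3.6 * (0.3420, 0.9397) = (0.0000 + 1.2313, 0.0000 + 3.3829) = (1.2313, 3.3829)
link 1: phi[1] = 70 + -45 = 25 deg
  cos(25 deg) = 0.9063, sin(25 deg) = 0.4226
  joint[2] = (1.2313, 3.3829) + 3.5 * (0.9063, 0.4226) = (1.2313 + 3.1721, 3.3829 + 1.4792) = (4.4033, 4.8621)
link 2: phi[2] = 70 + -45 + -5 = 20 deg
  cos(20 deg) = 0.9397, sin(20 deg) = 0.3420
  joint[3] = (4.4033, 4.8621) + 9.9 * (0.9397, 0.3420) = (4.4033 + 9.3030, 4.8621 + 3.3860) = (13.7063, 8.2481)
End effector: (13.7063, 8.2481)

Answer: 13.7063 8.2481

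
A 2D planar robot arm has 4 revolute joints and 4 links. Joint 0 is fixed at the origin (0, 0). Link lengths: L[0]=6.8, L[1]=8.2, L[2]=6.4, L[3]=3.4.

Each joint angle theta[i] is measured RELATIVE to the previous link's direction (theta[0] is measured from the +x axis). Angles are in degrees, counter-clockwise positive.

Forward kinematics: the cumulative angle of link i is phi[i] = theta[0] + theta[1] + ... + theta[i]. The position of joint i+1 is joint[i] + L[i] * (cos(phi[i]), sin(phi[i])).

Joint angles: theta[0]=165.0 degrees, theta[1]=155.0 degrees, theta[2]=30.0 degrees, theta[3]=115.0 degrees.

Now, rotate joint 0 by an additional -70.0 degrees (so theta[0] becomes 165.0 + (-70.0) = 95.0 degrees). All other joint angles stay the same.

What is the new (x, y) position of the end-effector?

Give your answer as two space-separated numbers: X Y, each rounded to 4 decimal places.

joint[0] = (0.0000, 0.0000)  (base)
link 0: phi[0] = 95 = 95 deg
  cos(95 deg) = -0.0872, sin(95 deg) = 0.9962
  joint[1] = (0.0000, 0.0000) + 6.8 * (-0.0872, 0.9962) = (0.0000 + -0.5927, 0.0000 + 6.7741) = (-0.5927, 6.7741)
link 1: phi[1] = 95 + 155 = 250 deg
  cos(250 deg) = -0.3420, sin(250 deg) = -0.9397
  joint[2] = (-0.5927, 6.7741) + 8.2 * (-0.3420, -0.9397) = (-0.5927 + -2.8046, 6.7741 + -7.7055) = (-3.3972, -0.9314)
link 2: phi[2] = 95 + 155 + 30 = 280 deg
  cos(280 deg) = 0.1736, sin(280 deg) = -0.9848
  joint[3] = (-3.3972, -0.9314) + 6.4 * (0.1736, -0.9848) = (-3.3972 + 1.1113, -0.9314 + -6.3028) = (-2.2859, -7.2341)
link 3: phi[3] = 95 + 155 + 30 + 115 = 395 deg
  cos(395 deg) = 0.8192, sin(395 deg) = 0.5736
  joint[4] = (-2.2859, -7.2341) + 3.4 * (0.8192, 0.5736) = (-2.2859 + 2.7851, -7.2341 + 1.9502) = (0.4992, -5.2840)
End effector: (0.4992, -5.2840)

Answer: 0.4992 -5.2840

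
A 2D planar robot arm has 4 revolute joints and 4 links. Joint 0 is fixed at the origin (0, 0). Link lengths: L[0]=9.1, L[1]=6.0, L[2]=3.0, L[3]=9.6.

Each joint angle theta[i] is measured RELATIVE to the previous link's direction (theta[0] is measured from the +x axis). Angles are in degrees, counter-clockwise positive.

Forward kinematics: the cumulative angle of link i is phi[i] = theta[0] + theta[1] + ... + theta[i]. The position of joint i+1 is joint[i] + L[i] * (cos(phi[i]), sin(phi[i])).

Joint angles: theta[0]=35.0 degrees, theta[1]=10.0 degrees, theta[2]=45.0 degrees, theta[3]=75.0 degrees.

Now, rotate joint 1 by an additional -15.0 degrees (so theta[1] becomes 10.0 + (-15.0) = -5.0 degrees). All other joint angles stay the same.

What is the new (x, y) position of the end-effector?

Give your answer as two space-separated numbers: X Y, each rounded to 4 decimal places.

joint[0] = (0.0000, 0.0000)  (base)
link 0: phi[0] = 35 = 35 deg
  cos(35 deg) = 0.8192, sin(35 deg) = 0.5736
  joint[1] = (0.0000, 0.0000) + 9.1 * (0.8192, 0.5736) = (0.0000 + 7.4543, 0.0000 + 5.2195) = (7.4543, 5.2195)
link 1: phi[1] = 35 + -5 = 30 deg
  cos(30 deg) = 0.8660, sin(30 deg) = 0.5000
  joint[2] = (7.4543, 5.2195) + 6 * (0.8660, 0.5000) = (7.4543 + 5.1962, 5.2195 + 3.0000) = (12.6504, 8.2195)
link 2: phi[2] = 35 + -5 + 45 = 75 deg
  cos(75 deg) = 0.2588, sin(75 deg) = 0.9659
  joint[3] = (12.6504, 8.2195) + 3 * (0.2588, 0.9659) = (12.6504 + 0.7765, 8.2195 + 2.8978) = (13.4269, 11.1173)
link 3: phi[3] = 35 + -5 + 45 + 75 = 150 deg
  cos(150 deg) = -0.8660, sin(150 deg) = 0.5000
  joint[4] = (13.4269, 11.1173) + 9.6 * (-0.8660, 0.5000) = (13.4269 + -8.3138, 11.1173 + 4.8000) = (5.1130, 15.9173)
End effector: (5.1130, 15.9173)

Answer: 5.1130 15.9173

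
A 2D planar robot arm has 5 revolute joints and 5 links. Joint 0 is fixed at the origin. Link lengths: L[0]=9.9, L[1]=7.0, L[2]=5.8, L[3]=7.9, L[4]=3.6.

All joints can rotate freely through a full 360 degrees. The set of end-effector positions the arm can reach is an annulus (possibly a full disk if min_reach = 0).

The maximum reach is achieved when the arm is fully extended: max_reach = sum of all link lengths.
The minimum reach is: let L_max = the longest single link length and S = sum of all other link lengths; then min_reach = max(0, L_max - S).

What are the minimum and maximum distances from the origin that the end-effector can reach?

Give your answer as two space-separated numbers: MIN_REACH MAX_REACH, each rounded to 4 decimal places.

Link lengths: [9.9, 7.0, 5.8, 7.9, 3.6]
max_reach = 9.9 + 7 + 5.8 + 7.9 + 3.6 = 34.2
L_max = max([9.9, 7.0, 5.8, 7.9, 3.6]) = 9.9
S (sum of others) = 34.2 - 9.9 = 24.3
min_reach = max(0, 9.9 - 24.3) = max(0, -14.4) = 0

Answer: 0.0000 34.2000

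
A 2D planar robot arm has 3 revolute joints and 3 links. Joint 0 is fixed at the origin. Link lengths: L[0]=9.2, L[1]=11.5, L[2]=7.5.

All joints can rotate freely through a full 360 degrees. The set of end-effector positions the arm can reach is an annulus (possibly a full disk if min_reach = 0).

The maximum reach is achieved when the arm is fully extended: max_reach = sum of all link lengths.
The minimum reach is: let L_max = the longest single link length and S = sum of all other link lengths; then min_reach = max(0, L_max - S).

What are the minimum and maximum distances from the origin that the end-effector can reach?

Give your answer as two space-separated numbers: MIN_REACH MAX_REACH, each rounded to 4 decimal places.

Link lengths: [9.2, 11.5, 7.5]
max_reach = 9.2 + 11.5 + 7.5 = 28.2
L_max = max([9.2, 11.5, 7.5]) = 11.5
S (sum of others) = 28.2 - 11.5 = 16.7
min_reach = max(0, 11.5 - 16.7) = max(0, -5.2) = 0

Answer: 0.0000 28.2000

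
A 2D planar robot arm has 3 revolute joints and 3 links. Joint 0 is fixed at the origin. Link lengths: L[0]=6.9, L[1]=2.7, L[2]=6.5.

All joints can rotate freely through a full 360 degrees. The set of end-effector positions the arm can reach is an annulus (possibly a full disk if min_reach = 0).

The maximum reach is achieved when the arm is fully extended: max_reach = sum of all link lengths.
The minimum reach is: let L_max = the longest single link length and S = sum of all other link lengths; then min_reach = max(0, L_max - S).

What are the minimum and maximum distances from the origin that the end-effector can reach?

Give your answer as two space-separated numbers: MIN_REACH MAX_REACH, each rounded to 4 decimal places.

Answer: 0.0000 16.1000

Derivation:
Link lengths: [6.9, 2.7, 6.5]
max_reach = 6.9 + 2.7 + 6.5 = 16.1
L_max = max([6.9, 2.7, 6.5]) = 6.9
S (sum of others) = 16.1 - 6.9 = 9.2
min_reach = max(0, 6.9 - 9.2) = max(0, -2.3) = 0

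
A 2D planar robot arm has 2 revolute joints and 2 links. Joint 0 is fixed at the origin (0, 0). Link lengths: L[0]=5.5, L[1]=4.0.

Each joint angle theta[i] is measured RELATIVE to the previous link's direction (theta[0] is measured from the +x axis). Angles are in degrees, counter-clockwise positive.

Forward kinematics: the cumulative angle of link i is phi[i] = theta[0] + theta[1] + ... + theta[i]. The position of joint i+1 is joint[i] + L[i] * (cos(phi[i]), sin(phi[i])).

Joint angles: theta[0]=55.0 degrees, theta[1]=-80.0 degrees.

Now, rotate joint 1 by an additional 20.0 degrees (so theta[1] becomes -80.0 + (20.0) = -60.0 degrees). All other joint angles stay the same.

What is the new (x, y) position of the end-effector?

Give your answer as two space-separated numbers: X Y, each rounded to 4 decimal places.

Answer: 7.1394 4.1567

Derivation:
joint[0] = (0.0000, 0.0000)  (base)
link 0: phi[0] = 55 = 55 deg
  cos(55 deg) = 0.5736, sin(55 deg) = 0.8192
  joint[1] = (0.0000, 0.0000) + 5.5 * (0.5736, 0.8192) = (0.0000 + 3.1547, 0.0000 + 4.5053) = (3.1547, 4.5053)
link 1: phi[1] = 55 + -60 = -5 deg
  cos(-5 deg) = 0.9962, sin(-5 deg) = -0.0872
  joint[2] = (3.1547, 4.5053) + 4 * (0.9962, -0.0872) = (3.1547 + 3.9848, 4.5053 + -0.3486) = (7.1394, 4.1567)
End effector: (7.1394, 4.1567)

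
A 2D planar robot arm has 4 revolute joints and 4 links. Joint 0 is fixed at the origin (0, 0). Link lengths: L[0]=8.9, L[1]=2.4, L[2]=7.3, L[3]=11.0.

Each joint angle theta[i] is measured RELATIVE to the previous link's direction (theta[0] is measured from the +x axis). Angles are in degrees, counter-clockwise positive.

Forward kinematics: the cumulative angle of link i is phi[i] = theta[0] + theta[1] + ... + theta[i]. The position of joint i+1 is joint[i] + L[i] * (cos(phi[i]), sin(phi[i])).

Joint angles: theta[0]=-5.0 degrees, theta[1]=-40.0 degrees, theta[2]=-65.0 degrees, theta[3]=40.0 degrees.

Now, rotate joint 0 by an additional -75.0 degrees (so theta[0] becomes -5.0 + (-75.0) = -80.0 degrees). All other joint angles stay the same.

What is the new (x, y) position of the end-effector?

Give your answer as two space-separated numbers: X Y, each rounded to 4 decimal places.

joint[0] = (0.0000, 0.0000)  (base)
link 0: phi[0] = -80 = -80 deg
  cos(-80 deg) = 0.1736, sin(-80 deg) = -0.9848
  joint[1] = (0.0000, 0.0000) + 8.9 * (0.1736, -0.9848) = (0.0000 + 1.5455, 0.0000 + -8.7648) = (1.5455, -8.7648)
link 1: phi[1] = -80 + -40 = -120 deg
  cos(-120 deg) = -0.5000, sin(-120 deg) = -0.8660
  joint[2] = (1.5455, -8.7648) + 2.4 * (-0.5000, -0.8660) = (1.5455 + -1.2000, -8.7648 + -2.0785) = (0.3455, -10.8432)
link 2: phi[2] = -80 + -40 + -65 = -185 deg
  cos(-185 deg) = -0.9962, sin(-185 deg) = 0.0872
  joint[3] = (0.3455, -10.8432) + 7.3 * (-0.9962, 0.0872) = (0.3455 + -7.2722, -10.8432 + 0.6362) = (-6.9268, -10.2070)
link 3: phi[3] = -80 + -40 + -65 + 40 = -145 deg
  cos(-145 deg) = -0.8192, sin(-145 deg) = -0.5736
  joint[4] = (-6.9268, -10.2070) + 11 * (-0.8192, -0.5736) = (-6.9268 + -9.0107, -10.2070 + -6.3093) = (-15.9374, -16.5164)
End effector: (-15.9374, -16.5164)

Answer: -15.9374 -16.5164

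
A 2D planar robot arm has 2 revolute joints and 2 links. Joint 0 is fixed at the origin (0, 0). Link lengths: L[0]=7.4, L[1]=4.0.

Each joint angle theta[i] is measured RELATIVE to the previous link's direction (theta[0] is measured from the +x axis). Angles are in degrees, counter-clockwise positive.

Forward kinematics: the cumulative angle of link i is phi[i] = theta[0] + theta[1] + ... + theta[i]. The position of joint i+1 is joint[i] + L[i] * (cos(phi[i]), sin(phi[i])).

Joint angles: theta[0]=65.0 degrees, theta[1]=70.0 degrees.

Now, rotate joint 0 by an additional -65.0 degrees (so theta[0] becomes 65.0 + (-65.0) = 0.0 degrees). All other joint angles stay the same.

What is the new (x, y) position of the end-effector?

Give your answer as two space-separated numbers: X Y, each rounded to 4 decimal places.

Answer: 8.7681 3.7588

Derivation:
joint[0] = (0.0000, 0.0000)  (base)
link 0: phi[0] = 0 = 0 deg
  cos(0 deg) = 1.0000, sin(0 deg) = 0.0000
  joint[1] = (0.0000, 0.0000) + 7.4 * (1.0000, 0.0000) = (0.0000 + 7.4000, 0.0000 + 0.0000) = (7.4000, 0.0000)
link 1: phi[1] = 0 + 70 = 70 deg
  cos(70 deg) = 0.3420, sin(70 deg) = 0.9397
  joint[2] = (7.4000, 0.0000) + 4 * (0.3420, 0.9397) = (7.4000 + 1.3681, 0.0000 + 3.7588) = (8.7681, 3.7588)
End effector: (8.7681, 3.7588)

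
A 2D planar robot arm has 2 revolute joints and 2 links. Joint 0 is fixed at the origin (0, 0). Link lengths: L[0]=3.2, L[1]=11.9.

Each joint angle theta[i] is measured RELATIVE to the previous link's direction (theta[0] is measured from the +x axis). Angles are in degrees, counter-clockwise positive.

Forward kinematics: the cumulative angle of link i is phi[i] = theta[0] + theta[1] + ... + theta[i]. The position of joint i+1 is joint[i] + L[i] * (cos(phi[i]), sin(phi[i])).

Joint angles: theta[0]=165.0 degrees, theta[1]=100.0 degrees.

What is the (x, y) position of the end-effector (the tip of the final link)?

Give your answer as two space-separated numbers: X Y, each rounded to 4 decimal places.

joint[0] = (0.0000, 0.0000)  (base)
link 0: phi[0] = 165 = 165 deg
  cos(165 deg) = -0.9659, sin(165 deg) = 0.2588
  joint[1] = (0.0000, 0.0000) + 3.2 * (-0.9659, 0.2588) = (0.0000 + -3.0910, 0.0000 + 0.8282) = (-3.0910, 0.8282)
link 1: phi[1] = 165 + 100 = 265 deg
  cos(265 deg) = -0.0872, sin(265 deg) = -0.9962
  joint[2] = (-3.0910, 0.8282) + 11.9 * (-0.0872, -0.9962) = (-3.0910 + -1.0372, 0.8282 + -11.8547) = (-4.1281, -11.0265)
End effector: (-4.1281, -11.0265)

Answer: -4.1281 -11.0265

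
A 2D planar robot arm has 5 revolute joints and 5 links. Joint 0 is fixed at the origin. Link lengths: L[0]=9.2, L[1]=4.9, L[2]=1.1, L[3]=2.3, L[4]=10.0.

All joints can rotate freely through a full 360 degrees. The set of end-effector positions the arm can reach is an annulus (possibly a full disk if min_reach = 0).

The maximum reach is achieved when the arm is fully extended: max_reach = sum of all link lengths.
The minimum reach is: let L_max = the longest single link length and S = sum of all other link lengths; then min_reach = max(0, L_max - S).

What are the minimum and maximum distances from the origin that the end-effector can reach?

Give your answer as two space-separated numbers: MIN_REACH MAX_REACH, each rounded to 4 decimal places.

Link lengths: [9.2, 4.9, 1.1, 2.3, 10.0]
max_reach = 9.2 + 4.9 + 1.1 + 2.3 + 10 = 27.5
L_max = max([9.2, 4.9, 1.1, 2.3, 10.0]) = 10
S (sum of others) = 27.5 - 10 = 17.5
min_reach = max(0, 10 - 17.5) = max(0, -7.5) = 0

Answer: 0.0000 27.5000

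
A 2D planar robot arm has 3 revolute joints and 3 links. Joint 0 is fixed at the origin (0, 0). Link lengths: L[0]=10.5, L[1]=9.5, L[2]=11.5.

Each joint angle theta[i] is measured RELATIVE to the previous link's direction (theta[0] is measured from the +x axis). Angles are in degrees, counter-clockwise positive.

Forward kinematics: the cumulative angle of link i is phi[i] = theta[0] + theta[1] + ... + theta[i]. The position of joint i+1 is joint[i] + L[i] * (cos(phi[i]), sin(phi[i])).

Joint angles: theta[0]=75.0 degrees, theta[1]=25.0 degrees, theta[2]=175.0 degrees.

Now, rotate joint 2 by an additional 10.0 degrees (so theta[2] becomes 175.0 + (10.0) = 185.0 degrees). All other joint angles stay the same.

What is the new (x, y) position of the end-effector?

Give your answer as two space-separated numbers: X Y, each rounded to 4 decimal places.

joint[0] = (0.0000, 0.0000)  (base)
link 0: phi[0] = 75 = 75 deg
  cos(75 deg) = 0.2588, sin(75 deg) = 0.9659
  joint[1] = (0.0000, 0.0000) + 10.5 * (0.2588, 0.9659) = (0.0000 + 2.7176, 0.0000 + 10.1422) = (2.7176, 10.1422)
link 1: phi[1] = 75 + 25 = 100 deg
  cos(100 deg) = -0.1736, sin(100 deg) = 0.9848
  joint[2] = (2.7176, 10.1422) + 9.5 * (-0.1736, 0.9848) = (2.7176 + -1.6497, 10.1422 + 9.3557) = (1.0679, 19.4979)
link 2: phi[2] = 75 + 25 + 185 = 285 deg
  cos(285 deg) = 0.2588, sin(285 deg) = -0.9659
  joint[3] = (1.0679, 19.4979) + 11.5 * (0.2588, -0.9659) = (1.0679 + 2.9764, 19.4979 + -11.1081) = (4.0444, 8.3897)
End effector: (4.0444, 8.3897)

Answer: 4.0444 8.3897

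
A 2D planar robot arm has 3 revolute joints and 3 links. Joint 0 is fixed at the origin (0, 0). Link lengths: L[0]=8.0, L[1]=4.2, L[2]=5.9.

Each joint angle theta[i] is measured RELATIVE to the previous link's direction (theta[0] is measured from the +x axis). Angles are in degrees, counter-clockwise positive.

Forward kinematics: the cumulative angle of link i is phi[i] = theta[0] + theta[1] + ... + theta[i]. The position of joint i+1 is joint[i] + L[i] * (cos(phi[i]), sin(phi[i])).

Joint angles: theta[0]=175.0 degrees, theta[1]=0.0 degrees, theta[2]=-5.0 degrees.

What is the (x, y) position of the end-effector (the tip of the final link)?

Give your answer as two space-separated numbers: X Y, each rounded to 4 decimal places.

joint[0] = (0.0000, 0.0000)  (base)
link 0: phi[0] = 175 = 175 deg
  cos(175 deg) = -0.9962, sin(175 deg) = 0.0872
  joint[1] = (0.0000, 0.0000) + 8 * (-0.9962, 0.0872) = (0.0000 + -7.9696, 0.0000 + 0.6972) = (-7.9696, 0.6972)
link 1: phi[1] = 175 + 0 = 175 deg
  cos(175 deg) = -0.9962, sin(175 deg) = 0.0872
  joint[2] = (-7.9696, 0.6972) + 4.2 * (-0.9962, 0.0872) = (-7.9696 + -4.1840, 0.6972 + 0.3661) = (-12.1536, 1.0633)
link 2: phi[2] = 175 + 0 + -5 = 170 deg
  cos(170 deg) = -0.9848, sin(170 deg) = 0.1736
  joint[3] = (-12.1536, 1.0633) + 5.9 * (-0.9848, 0.1736) = (-12.1536 + -5.8104, 1.0633 + 1.0245) = (-17.9639, 2.0878)
End effector: (-17.9639, 2.0878)

Answer: -17.9639 2.0878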